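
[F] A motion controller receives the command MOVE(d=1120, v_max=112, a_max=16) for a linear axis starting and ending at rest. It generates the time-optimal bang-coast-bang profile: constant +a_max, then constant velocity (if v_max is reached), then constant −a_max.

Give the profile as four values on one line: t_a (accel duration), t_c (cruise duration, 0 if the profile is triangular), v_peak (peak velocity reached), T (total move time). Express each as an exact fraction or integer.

t_a=7 t_c=3 v_peak=112 T=17

v_max²/a_max = 112²/16 = 784
1120 ≥ 784 so v_max reached
t_a = 112/16 = 7; v_peak = 112
d_cruise = 1120 − 784 = 336; t_c = 336/112 = 3
T = 2·7 + 3 = 17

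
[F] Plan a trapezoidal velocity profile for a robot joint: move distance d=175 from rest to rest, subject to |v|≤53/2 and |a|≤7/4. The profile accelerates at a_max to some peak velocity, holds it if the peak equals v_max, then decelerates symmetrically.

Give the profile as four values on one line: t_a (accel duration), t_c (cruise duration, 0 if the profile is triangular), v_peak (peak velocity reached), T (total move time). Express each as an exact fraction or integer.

v_max²/a_max = (53/2)²/(7/4) = 2809/7
175 < 2809/7 → triangular
v_peak = √(175·7/4) = √(1225/4) = 35/2
t_a = (35/2)/(7/4) = 10; t_c = 0
T = 2·10 = 20

t_a=10 t_c=0 v_peak=35/2 T=20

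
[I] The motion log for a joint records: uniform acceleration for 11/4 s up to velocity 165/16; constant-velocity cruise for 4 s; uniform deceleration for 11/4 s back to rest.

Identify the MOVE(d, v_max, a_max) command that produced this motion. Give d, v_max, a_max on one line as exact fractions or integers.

d=4455/64 v_max=165/16 a_max=15/4

a_max = (165/16)/(11/4) = 15/4
d_a = ½·165/16·11/4 = 1815/128; d_c = 165/16·4 = 165/4
d = 2·1815/128 + 165/4 = 4455/64
t_c = 4 > 0 ⇒ limit active, v_max = 165/16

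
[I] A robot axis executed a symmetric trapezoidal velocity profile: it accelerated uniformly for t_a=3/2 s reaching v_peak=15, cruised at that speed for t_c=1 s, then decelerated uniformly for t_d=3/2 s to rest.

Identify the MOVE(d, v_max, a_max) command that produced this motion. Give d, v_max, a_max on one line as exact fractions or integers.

a_max = 15/(3/2) = 10
d_a = ½·15·3/2 = 45/4; d_c = 15·1 = 15
d = 2·45/4 + 15 = 75/2
t_c = 1 > 0 → v_max = v_peak = 15

d=75/2 v_max=15 a_max=10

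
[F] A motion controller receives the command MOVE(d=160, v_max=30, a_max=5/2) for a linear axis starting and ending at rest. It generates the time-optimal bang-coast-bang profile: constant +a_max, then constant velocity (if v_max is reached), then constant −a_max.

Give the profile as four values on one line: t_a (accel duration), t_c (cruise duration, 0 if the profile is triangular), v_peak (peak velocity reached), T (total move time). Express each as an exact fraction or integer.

(v_max)²/a_max = 30²/(5/2) = 360
160 < 360 ⇒ no cruise
v_peak = √(160·5/2) = √400 = 20
t_a = 20/(5/2) = 8; t_c = 0
T = 2·8 = 16

t_a=8 t_c=0 v_peak=20 T=16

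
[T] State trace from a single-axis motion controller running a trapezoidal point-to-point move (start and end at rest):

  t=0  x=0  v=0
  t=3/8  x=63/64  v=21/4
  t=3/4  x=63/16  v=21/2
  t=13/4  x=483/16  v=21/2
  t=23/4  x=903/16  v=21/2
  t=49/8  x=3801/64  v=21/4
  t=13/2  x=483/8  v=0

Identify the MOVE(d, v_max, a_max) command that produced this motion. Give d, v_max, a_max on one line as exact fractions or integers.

d=483/8 v_max=21/2 a_max=14

final state: t=13/2, x=483/8, v=0 → d = 483/8
a_max = (21/4−0)/(3/8−0) = 14
max v = 21/2 over t∈[3/4,23/4] → v_max = 21/2
check: 21/2·(3/4+5) = 483/8 ✓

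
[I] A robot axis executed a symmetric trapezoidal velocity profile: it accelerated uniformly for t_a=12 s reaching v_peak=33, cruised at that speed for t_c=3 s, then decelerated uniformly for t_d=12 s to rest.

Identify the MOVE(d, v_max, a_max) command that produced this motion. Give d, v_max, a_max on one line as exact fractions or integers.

d=495 v_max=33 a_max=11/4

a_max = 33/12 = 11/4
d_a = ½·33·12 = 198; d_c = 33·3 = 99
d = 2·198 + 99 = 495
t_c = 3 > 0 so v_max = 33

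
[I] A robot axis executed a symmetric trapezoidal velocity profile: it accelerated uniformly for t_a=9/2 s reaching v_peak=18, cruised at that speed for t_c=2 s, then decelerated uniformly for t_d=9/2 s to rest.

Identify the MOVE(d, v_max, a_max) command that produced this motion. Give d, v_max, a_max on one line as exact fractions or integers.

d=117 v_max=18 a_max=4

a_max = 18/(9/2) = 4
d_a = ½·18·9/2 = 81/2; d_c = 18·2 = 36
d = 2·81/2 + 36 = 117
t_c = 2 > 0 so v_max = 18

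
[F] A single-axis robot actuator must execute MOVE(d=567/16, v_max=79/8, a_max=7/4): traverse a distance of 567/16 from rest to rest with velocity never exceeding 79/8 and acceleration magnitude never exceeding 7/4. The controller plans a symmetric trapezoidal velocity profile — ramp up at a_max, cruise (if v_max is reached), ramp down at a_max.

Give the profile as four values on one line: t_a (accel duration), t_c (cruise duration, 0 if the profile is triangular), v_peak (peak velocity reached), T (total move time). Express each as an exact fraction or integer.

t_a=9/2 t_c=0 v_peak=63/8 T=9

vₘ²/aₘ = (79/8)²/(7/4) = 6241/112
567/16 < 6241/112 so t_c = 0
v_peak = √(567/16·7/4) = √(3969/64) = 63/8
t_a = (63/8)/(7/4) = 9/2; t_c = 0
T = 2·9/2 = 9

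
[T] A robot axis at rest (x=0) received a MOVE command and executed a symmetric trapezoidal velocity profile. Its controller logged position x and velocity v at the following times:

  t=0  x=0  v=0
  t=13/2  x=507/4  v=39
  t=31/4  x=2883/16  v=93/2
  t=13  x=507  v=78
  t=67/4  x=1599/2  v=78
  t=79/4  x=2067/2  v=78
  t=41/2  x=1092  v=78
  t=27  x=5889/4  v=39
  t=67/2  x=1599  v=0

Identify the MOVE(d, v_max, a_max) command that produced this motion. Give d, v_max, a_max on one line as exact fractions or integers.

final state: t=67/2, x=1599, v=0 → d = 1599
a_max = (39−0)/(13/2−0) = 6
max v = 78 over t∈[13,41/2] → v_max = 78
check: 78·(13+15/2) = 1599 ✓

d=1599 v_max=78 a_max=6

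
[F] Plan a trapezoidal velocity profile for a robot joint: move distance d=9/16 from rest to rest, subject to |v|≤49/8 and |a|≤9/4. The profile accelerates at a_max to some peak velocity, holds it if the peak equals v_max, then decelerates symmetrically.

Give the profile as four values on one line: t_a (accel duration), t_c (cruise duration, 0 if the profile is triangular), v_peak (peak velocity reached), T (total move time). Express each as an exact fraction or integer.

t_a=1/2 t_c=0 v_peak=9/8 T=1

v_max²/a_max = (49/8)²/(9/4) = 2401/144
9/16 < 2401/144 ⇒ no cruise
v_peak = √(9/16·9/4) = √(81/64) = 9/8
t_a = (9/8)/(9/4) = 1/2; t_c = 0
T = 2·1/2 = 1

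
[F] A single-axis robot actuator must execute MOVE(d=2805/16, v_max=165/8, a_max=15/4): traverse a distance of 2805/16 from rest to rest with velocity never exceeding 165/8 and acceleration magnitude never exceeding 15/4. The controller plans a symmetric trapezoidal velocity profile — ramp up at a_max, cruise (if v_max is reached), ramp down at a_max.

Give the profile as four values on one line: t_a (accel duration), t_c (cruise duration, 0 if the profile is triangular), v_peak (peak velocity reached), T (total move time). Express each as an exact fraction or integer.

t_a=11/2 t_c=3 v_peak=165/8 T=14

(v_max)²/a_max = (165/8)²/(15/4) = 1815/16
2805/16 ≥ 1815/16 so v_max reached
t_a = (165/8)/(15/4) = 11/2; v_peak = 165/8
d_cruise = 2805/16 − 1815/16 = 495/8; t_c = (495/8)/(165/8) = 3
T = 2·11/2 + 3 = 14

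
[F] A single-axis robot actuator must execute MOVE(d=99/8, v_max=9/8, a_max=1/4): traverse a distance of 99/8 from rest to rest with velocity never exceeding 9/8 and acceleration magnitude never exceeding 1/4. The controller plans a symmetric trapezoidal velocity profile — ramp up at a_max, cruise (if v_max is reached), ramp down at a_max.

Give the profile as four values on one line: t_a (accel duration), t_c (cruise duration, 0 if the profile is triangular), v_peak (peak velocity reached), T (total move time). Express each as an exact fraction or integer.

t_a=9/2 t_c=13/2 v_peak=9/8 T=31/2

v_max²/a_max = (9/8)²/(1/4) = 81/16
99/8 ≥ 81/16 ⇒ cruise phase
t_a = (9/8)/(1/4) = 9/2; v_peak = 9/8
d_cruise = 99/8 − 81/16 = 117/16; t_c = (117/16)/(9/8) = 13/2
T = 2·9/2 + 13/2 = 31/2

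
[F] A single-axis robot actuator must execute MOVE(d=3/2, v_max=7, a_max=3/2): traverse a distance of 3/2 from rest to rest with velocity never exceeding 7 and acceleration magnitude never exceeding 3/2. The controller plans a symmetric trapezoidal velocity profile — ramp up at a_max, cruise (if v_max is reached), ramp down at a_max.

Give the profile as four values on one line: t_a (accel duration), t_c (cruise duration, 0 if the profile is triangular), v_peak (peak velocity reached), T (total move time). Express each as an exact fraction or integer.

(v_max)²/a_max = 7²/(3/2) = 98/3
3/2 < 98/3 → triangular
v_peak = √(3/2·3/2) = √(9/4) = 3/2
t_a = (3/2)/(3/2) = 1; t_c = 0
T = 2·1 = 2

t_a=1 t_c=0 v_peak=3/2 T=2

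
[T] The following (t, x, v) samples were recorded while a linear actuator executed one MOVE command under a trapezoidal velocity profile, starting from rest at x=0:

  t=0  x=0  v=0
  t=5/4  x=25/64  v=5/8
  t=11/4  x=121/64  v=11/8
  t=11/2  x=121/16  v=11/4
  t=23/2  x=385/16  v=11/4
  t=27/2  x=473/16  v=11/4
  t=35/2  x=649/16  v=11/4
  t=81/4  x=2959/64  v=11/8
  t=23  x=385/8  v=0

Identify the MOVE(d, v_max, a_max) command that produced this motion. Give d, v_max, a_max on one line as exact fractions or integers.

final state: t=23, x=385/8, v=0 → d = 385/8
a_max = (5/8−0)/(5/4−0) = 1/2
max v = 11/4 over t∈[11/2,35/2] → v_max = 11/4
check: 11/4·(11/2+12) = 385/8 ✓

d=385/8 v_max=11/4 a_max=1/2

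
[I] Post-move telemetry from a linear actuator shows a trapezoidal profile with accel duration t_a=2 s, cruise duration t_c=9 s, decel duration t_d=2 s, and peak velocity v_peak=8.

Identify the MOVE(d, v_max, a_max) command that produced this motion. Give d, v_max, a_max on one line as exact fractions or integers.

d=88 v_max=8 a_max=4

a_max = 8/2 = 4
d_a = ½·8·2 = 8; d_c = 8·9 = 72
d = 2·8 + 72 = 88
t_c = 9 > 0 ⇒ limit active, v_max = 8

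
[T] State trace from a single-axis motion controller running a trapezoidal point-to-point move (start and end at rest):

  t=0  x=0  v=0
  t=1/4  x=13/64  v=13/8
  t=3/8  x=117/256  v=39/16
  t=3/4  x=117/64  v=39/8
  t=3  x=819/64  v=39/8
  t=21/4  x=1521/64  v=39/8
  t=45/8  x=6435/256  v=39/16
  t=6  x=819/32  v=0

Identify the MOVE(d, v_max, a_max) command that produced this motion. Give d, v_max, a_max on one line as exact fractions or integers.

final state: t=6, x=819/32, v=0 → d = 819/32
a_max = (13/8−0)/(1/4−0) = 13/2
max v = 39/8 over t∈[3/4,21/4] → v_max = 39/8
check: 39/8·(3/4+9/2) = 819/32 ✓

d=819/32 v_max=39/8 a_max=13/2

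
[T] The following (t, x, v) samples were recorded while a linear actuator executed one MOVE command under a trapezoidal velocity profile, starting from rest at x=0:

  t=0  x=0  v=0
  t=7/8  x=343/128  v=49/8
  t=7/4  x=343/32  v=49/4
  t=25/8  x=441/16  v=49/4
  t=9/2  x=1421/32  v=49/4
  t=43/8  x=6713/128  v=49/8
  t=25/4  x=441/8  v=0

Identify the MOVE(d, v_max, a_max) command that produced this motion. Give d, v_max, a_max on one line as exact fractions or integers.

d=441/8 v_max=49/4 a_max=7

final state: t=25/4, x=441/8, v=0 → d = 441/8
a_max = (49/8−0)/(7/8−0) = 7
max v = 49/4 over t∈[7/4,9/2] → v_max = 49/4
check: 49/4·(7/4+11/4) = 441/8 ✓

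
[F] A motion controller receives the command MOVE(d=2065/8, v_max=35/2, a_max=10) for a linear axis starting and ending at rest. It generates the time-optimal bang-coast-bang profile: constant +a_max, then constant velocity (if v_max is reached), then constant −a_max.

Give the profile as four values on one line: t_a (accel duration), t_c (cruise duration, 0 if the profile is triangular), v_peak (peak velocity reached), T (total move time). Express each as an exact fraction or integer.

vₘ²/aₘ = (35/2)²/10 = 245/8
2065/8 ≥ 245/8 so v_max reached
t_a = (35/2)/10 = 7/4; v_peak = 35/2
d_cruise = 2065/8 − 245/8 = 455/2; t_c = (455/2)/(35/2) = 13
T = 2·7/4 + 13 = 33/2

t_a=7/4 t_c=13 v_peak=35/2 T=33/2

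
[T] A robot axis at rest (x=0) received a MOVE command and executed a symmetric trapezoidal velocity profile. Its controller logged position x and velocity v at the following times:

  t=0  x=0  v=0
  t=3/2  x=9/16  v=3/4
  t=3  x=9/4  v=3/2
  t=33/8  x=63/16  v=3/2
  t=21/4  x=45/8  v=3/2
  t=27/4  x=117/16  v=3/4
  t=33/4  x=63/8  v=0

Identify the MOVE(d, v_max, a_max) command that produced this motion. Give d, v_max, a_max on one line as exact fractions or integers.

d=63/8 v_max=3/2 a_max=1/2

final state: t=33/4, x=63/8, v=0 → d = 63/8
a_max = (3/4−0)/(3/2−0) = 1/2
max v = 3/2 over t∈[3,21/4] → v_max = 3/2
check: 3/2·(3+9/4) = 63/8 ✓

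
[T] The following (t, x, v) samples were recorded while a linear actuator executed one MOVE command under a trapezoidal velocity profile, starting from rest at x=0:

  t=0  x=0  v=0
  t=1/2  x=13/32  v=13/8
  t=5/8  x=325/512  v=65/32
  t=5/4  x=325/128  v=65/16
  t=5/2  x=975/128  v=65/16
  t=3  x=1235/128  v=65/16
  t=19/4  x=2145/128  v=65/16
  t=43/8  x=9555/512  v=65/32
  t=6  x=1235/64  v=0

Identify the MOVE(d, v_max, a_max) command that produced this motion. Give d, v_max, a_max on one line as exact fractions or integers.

d=1235/64 v_max=65/16 a_max=13/4

final state: t=6, x=1235/64, v=0 → d = 1235/64
a_max = (13/8−0)/(1/2−0) = 13/4
max v = 65/16 over t∈[5/4,19/4] → v_max = 65/16
check: 65/16·(5/4+7/2) = 1235/64 ✓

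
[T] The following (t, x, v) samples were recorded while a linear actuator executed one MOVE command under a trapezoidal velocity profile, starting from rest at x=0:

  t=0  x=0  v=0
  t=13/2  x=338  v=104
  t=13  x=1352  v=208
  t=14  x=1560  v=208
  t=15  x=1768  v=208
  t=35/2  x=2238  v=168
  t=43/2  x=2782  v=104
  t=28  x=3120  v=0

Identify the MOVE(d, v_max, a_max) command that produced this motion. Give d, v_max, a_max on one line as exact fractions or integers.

final state: t=28, x=3120, v=0 → d = 3120
a_max = (104−0)/(13/2−0) = 16
max v = 208 over t∈[13,15] → v_max = 208
check: 208·(13+2) = 3120 ✓

d=3120 v_max=208 a_max=16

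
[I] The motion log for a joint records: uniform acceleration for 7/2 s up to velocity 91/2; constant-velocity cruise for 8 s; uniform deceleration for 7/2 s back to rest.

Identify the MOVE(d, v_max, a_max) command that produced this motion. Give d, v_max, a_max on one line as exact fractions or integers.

d=2093/4 v_max=91/2 a_max=13

a_max = (91/2)/(7/2) = 13
d_a = ½·91/2·7/2 = 637/8; d_c = 91/2·8 = 364
d = 2·637/8 + 364 = 2093/4
t_c = 8 > 0 so v_max = 91/2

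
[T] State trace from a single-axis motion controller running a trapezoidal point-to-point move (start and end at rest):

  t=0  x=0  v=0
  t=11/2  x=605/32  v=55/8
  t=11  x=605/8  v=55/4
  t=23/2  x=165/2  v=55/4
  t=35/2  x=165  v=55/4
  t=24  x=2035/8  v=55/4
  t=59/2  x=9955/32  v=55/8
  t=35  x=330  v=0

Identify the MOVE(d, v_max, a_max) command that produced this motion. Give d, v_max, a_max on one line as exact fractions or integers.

final state: t=35, x=330, v=0 → d = 330
a_max = (55/8−0)/(11/2−0) = 5/4
max v = 55/4 over t∈[11,24] → v_max = 55/4
check: 55/4·(11+13) = 330 ✓

d=330 v_max=55/4 a_max=5/4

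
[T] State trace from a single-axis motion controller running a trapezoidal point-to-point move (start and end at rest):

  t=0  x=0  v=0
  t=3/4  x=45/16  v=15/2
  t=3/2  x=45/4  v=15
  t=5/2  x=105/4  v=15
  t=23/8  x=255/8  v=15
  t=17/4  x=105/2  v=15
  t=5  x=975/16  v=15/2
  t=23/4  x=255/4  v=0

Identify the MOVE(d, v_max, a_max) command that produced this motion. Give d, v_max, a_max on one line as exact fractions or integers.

final state: t=23/4, x=255/4, v=0 → d = 255/4
a_max = (15/2−0)/(3/4−0) = 10
max v = 15 over t∈[3/2,17/4] → v_max = 15
check: 15·(3/2+11/4) = 255/4 ✓

d=255/4 v_max=15 a_max=10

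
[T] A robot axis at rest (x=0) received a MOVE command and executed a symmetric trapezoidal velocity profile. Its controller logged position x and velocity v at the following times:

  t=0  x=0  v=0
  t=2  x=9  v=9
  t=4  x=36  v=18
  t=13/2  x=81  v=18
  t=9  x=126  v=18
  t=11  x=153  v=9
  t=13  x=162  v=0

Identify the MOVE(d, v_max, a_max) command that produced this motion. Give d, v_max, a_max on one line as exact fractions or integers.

final state: t=13, x=162, v=0 → d = 162
a_max = (9−0)/(2−0) = 9/2
max v = 18 over t∈[4,9] → v_max = 18
check: 18·(4+5) = 162 ✓

d=162 v_max=18 a_max=9/2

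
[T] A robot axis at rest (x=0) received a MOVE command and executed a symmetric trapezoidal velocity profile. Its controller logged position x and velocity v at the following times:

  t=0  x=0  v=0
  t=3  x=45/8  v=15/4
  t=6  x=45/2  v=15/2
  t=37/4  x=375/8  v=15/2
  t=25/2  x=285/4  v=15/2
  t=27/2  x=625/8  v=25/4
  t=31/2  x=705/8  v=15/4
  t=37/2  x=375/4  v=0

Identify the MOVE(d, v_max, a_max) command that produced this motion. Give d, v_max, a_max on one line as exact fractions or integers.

final state: t=37/2, x=375/4, v=0 → d = 375/4
a_max = (15/4−0)/(3−0) = 5/4
max v = 15/2 over t∈[6,25/2] → v_max = 15/2
check: 15/2·(6+13/2) = 375/4 ✓

d=375/4 v_max=15/2 a_max=5/4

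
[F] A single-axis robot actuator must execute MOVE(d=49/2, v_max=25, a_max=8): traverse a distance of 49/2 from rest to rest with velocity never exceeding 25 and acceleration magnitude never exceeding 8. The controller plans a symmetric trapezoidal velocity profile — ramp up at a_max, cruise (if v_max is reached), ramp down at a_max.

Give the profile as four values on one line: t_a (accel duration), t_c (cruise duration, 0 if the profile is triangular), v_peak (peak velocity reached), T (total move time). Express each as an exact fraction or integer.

(v_max)²/a_max = 25²/8 = 625/8
49/2 < 625/8 ⇒ no cruise
v_peak = √(49/2·8) = √196 = 14
t_a = 14/8 = 7/4; t_c = 0
T = 2·7/4 = 7/2

t_a=7/4 t_c=0 v_peak=14 T=7/2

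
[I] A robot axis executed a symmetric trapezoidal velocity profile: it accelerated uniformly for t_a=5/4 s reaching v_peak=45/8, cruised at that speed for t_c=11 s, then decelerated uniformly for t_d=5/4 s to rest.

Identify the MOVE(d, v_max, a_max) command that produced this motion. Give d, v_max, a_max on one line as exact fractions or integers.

d=2205/32 v_max=45/8 a_max=9/2

a_max = (45/8)/(5/4) = 9/2
d_a = ½·45/8·5/4 = 225/64; d_c = 45/8·11 = 495/8
d = 2·225/64 + 495/8 = 2205/32
t_c = 11 > 0 ⇒ limit active, v_max = 45/8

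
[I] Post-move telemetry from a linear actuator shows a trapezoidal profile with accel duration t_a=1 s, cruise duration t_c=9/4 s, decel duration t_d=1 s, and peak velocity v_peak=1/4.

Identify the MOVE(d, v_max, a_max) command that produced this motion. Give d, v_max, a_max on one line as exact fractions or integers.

a_max = (1/4)/1 = 1/4
d_a = ½·1/4·1 = 1/8; d_c = 1/4·9/4 = 9/16
d = 2·1/8 + 9/16 = 13/16
t_c = 9/4 > 0 so v_max = 1/4

d=13/16 v_max=1/4 a_max=1/4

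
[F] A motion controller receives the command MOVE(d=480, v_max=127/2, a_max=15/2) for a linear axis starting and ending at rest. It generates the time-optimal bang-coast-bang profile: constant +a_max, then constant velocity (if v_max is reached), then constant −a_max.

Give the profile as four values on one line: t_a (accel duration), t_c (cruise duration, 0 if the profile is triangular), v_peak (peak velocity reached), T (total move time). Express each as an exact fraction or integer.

t_a=8 t_c=0 v_peak=60 T=16

v_max²/a_max = (127/2)²/(15/2) = 16129/30
480 < 16129/30 ⇒ no cruise
v_peak = √(480·15/2) = √3600 = 60
t_a = 60/(15/2) = 8; t_c = 0
T = 2·8 = 16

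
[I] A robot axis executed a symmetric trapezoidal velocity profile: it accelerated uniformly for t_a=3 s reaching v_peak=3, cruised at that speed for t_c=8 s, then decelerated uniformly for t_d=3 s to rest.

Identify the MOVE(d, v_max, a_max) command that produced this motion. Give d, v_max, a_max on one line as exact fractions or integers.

d=33 v_max=3 a_max=1

a_max = 3/3 = 1
d_a = ½·3·3 = 9/2; d_c = 3·8 = 24
d = 2·9/2 + 24 = 33
t_c = 8 > 0 so v_max = 3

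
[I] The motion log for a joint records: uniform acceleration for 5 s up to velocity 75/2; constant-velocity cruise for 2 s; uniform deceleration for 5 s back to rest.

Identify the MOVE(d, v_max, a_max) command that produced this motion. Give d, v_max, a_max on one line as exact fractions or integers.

d=525/2 v_max=75/2 a_max=15/2

a_max = (75/2)/5 = 15/2
d_a = ½·75/2·5 = 375/4; d_c = 75/2·2 = 75
d = 2·375/4 + 75 = 525/2
t_c = 2 > 0 → v_max = v_peak = 75/2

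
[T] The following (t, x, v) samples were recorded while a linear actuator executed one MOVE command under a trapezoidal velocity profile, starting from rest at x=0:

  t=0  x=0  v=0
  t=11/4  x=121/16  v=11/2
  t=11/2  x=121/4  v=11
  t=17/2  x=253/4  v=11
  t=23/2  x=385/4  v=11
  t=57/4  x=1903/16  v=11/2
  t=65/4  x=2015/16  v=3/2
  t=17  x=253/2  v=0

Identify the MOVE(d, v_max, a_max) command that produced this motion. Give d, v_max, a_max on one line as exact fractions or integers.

d=253/2 v_max=11 a_max=2

final state: t=17, x=253/2, v=0 → d = 253/2
a_max = (11/2−0)/(11/4−0) = 2
max v = 11 over t∈[11/2,23/2] → v_max = 11
check: 11·(11/2+6) = 253/2 ✓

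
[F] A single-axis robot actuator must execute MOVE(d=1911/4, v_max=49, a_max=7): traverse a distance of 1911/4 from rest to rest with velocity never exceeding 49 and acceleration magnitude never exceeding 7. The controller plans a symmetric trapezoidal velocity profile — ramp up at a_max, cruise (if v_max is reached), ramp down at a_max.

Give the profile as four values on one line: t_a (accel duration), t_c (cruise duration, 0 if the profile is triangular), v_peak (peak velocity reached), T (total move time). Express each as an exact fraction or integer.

t_a=7 t_c=11/4 v_peak=49 T=67/4

vₘ²/aₘ = 49²/7 = 343
1911/4 ≥ 343 so v_max reached
t_a = 49/7 = 7; v_peak = 49
d_cruise = 1911/4 − 343 = 539/4; t_c = (539/4)/49 = 11/4
T = 2·7 + 11/4 = 67/4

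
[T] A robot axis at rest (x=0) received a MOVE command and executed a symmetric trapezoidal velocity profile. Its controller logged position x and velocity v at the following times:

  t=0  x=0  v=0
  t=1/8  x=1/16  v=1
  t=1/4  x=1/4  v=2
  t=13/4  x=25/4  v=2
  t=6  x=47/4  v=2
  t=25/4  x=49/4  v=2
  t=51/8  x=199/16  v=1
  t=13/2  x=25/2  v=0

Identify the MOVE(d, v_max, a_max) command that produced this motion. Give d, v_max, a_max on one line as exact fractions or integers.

final state: t=13/2, x=25/2, v=0 → d = 25/2
a_max = (1−0)/(1/8−0) = 8
max v = 2 over t∈[1/4,25/4] → v_max = 2
check: 2·(1/4+6) = 25/2 ✓

d=25/2 v_max=2 a_max=8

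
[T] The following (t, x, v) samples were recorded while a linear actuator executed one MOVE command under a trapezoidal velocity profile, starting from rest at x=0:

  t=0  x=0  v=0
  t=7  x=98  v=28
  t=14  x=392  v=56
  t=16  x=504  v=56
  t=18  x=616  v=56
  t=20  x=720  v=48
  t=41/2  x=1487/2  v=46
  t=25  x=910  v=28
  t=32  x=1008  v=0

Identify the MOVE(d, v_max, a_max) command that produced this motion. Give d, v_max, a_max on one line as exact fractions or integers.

d=1008 v_max=56 a_max=4

final state: t=32, x=1008, v=0 → d = 1008
a_max = (28−0)/(7−0) = 4
max v = 56 over t∈[14,18] → v_max = 56
check: 56·(14+4) = 1008 ✓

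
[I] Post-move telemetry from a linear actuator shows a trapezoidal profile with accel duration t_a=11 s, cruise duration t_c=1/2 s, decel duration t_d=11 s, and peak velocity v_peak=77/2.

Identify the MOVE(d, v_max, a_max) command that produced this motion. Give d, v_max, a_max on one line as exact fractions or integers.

d=1771/4 v_max=77/2 a_max=7/2

a_max = (77/2)/11 = 7/2
d_a = ½·77/2·11 = 847/4; d_c = 77/2·1/2 = 77/4
d = 2·847/4 + 77/4 = 1771/4
t_c = 1/2 > 0 → v_max = v_peak = 77/2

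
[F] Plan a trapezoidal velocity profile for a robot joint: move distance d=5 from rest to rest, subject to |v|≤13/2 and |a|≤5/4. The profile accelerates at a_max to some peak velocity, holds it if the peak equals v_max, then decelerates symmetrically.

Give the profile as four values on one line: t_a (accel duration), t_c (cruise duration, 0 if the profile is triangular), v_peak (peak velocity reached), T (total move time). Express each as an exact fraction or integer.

v_max²/a_max = (13/2)²/(5/4) = 169/5
5 < 169/5 ⇒ no cruise
v_peak = √(5·5/4) = √(25/4) = 5/2
t_a = (5/2)/(5/4) = 2; t_c = 0
T = 2·2 = 4

t_a=2 t_c=0 v_peak=5/2 T=4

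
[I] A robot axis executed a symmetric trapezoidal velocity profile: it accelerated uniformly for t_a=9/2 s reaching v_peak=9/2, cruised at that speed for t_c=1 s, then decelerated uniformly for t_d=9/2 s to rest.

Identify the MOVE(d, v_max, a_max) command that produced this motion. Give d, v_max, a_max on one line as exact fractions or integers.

d=99/4 v_max=9/2 a_max=1

a_max = (9/2)/(9/2) = 1
d_a = ½·9/2·9/2 = 81/8; d_c = 9/2·1 = 9/2
d = 2·81/8 + 9/2 = 99/4
t_c = 1 > 0 ⇒ limit active, v_max = 9/2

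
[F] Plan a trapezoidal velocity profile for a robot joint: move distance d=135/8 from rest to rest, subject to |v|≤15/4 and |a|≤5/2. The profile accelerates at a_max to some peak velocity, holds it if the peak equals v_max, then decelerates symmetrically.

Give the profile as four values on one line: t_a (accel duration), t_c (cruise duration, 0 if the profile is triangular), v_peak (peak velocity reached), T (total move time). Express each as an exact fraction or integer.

v_max²/a_max = (15/4)²/(5/2) = 45/8
135/8 ≥ 45/8 → trapezoidal
t_a = (15/4)/(5/2) = 3/2; v_peak = 15/4
d_cruise = 135/8 − 45/8 = 45/4; t_c = (45/4)/(15/4) = 3
T = 2·3/2 + 3 = 6

t_a=3/2 t_c=3 v_peak=15/4 T=6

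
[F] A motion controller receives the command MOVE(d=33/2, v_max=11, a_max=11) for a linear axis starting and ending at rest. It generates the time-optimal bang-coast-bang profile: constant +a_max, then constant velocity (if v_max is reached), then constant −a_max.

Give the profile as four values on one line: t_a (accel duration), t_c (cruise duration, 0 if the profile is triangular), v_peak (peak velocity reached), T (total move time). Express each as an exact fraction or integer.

t_a=1 t_c=1/2 v_peak=11 T=5/2

(v_max)²/a_max = 11²/11 = 11
33/2 ≥ 11 → trapezoidal
t_a = 11/11 = 1; v_peak = 11
d_cruise = 33/2 − 11 = 11/2; t_c = (11/2)/11 = 1/2
T = 2·1 + 1/2 = 5/2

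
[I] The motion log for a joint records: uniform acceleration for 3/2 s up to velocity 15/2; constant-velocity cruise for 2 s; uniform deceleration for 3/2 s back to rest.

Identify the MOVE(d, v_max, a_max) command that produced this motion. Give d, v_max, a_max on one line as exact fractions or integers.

d=105/4 v_max=15/2 a_max=5

a_max = (15/2)/(3/2) = 5
d_a = ½·15/2·3/2 = 45/8; d_c = 15/2·2 = 15
d = 2·45/8 + 15 = 105/4
t_c = 2 > 0 so v_max = 15/2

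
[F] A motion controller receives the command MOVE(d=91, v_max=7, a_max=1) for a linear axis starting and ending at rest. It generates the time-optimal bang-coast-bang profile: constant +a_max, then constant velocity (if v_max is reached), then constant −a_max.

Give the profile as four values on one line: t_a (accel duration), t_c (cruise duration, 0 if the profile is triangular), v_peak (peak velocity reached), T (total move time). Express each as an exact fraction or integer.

t_a=7 t_c=6 v_peak=7 T=20

v_max²/a_max = 7²/1 = 49
91 ≥ 49 so v_max reached
t_a = 7/1 = 7; v_peak = 7
d_cruise = 91 − 49 = 42; t_c = 42/7 = 6
T = 2·7 + 6 = 20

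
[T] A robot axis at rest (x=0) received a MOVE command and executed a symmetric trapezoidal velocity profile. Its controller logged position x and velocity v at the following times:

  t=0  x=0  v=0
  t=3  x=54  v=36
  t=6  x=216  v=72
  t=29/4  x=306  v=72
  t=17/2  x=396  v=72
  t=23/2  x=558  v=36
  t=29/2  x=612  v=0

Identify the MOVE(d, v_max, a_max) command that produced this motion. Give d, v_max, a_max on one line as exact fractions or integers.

d=612 v_max=72 a_max=12

final state: t=29/2, x=612, v=0 → d = 612
a_max = (36−0)/(3−0) = 12
max v = 72 over t∈[6,17/2] → v_max = 72
check: 72·(6+5/2) = 612 ✓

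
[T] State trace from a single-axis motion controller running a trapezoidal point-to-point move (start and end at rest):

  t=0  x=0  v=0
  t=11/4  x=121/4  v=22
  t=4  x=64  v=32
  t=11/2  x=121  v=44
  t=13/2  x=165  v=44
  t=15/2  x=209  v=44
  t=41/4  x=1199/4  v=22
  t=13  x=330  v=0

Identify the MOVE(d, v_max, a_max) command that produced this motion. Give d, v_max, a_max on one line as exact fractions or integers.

d=330 v_max=44 a_max=8

final state: t=13, x=330, v=0 → d = 330
a_max = (22−0)/(11/4−0) = 8
max v = 44 over t∈[11/2,15/2] → v_max = 44
check: 44·(11/2+2) = 330 ✓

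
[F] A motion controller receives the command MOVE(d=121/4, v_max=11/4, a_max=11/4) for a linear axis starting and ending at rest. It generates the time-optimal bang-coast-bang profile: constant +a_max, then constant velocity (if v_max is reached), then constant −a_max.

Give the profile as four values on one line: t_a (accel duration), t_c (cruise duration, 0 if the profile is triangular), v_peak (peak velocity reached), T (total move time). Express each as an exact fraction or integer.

v_max²/a_max = (11/4)²/(11/4) = 11/4
121/4 ≥ 11/4 → trapezoidal
t_a = (11/4)/(11/4) = 1; v_peak = 11/4
d_cruise = 121/4 − 11/4 = 55/2; t_c = (55/2)/(11/4) = 10
T = 2·1 + 10 = 12

t_a=1 t_c=10 v_peak=11/4 T=12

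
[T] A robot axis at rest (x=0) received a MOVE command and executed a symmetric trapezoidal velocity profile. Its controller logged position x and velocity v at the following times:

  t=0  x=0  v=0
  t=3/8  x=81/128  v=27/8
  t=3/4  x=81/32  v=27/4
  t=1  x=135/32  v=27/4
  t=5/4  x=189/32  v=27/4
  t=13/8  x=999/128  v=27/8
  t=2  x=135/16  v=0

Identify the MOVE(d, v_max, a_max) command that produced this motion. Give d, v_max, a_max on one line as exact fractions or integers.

d=135/16 v_max=27/4 a_max=9

final state: t=2, x=135/16, v=0 → d = 135/16
a_max = (27/8−0)/(3/8−0) = 9
max v = 27/4 over t∈[3/4,5/4] → v_max = 27/4
check: 27/4·(3/4+1/2) = 135/16 ✓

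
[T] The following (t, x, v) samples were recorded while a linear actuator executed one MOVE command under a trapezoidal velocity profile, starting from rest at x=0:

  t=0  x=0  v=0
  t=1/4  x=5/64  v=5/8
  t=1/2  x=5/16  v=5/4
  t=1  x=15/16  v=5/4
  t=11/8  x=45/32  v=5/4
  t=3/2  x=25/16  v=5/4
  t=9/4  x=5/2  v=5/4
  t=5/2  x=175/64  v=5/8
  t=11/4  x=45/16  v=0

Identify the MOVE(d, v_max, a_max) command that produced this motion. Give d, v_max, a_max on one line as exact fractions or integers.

final state: t=11/4, x=45/16, v=0 → d = 45/16
a_max = (5/8−0)/(1/4−0) = 5/2
max v = 5/4 over t∈[1/2,9/4] → v_max = 5/4
check: 5/4·(1/2+7/4) = 45/16 ✓

d=45/16 v_max=5/4 a_max=5/2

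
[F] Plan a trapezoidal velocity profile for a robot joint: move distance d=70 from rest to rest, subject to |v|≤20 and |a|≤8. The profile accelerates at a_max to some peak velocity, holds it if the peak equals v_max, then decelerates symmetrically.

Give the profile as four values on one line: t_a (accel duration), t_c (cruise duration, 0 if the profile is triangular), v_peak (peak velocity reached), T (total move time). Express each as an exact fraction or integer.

t_a=5/2 t_c=1 v_peak=20 T=6

vₘ²/aₘ = 20²/8 = 50
70 ≥ 50 ⇒ cruise phase
t_a = 20/8 = 5/2; v_peak = 20
d_cruise = 70 − 50 = 20; t_c = 20/20 = 1
T = 2·5/2 + 1 = 6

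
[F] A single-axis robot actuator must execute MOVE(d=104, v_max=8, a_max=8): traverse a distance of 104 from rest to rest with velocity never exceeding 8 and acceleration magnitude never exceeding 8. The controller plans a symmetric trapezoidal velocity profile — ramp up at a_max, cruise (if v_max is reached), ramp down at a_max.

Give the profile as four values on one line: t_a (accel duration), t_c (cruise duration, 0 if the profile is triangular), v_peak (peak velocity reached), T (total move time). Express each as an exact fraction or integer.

vₘ²/aₘ = 8²/8 = 8
104 ≥ 8 so v_max reached
t_a = 8/8 = 1; v_peak = 8
d_cruise = 104 − 8 = 96; t_c = 96/8 = 12
T = 2·1 + 12 = 14

t_a=1 t_c=12 v_peak=8 T=14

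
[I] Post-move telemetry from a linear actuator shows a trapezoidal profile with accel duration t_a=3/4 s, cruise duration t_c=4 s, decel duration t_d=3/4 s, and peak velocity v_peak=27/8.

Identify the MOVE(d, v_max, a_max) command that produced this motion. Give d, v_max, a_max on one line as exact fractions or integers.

a_max = (27/8)/(3/4) = 9/2
d_a = ½·27/8·3/4 = 81/64; d_c = 27/8·4 = 27/2
d = 2·81/64 + 27/2 = 513/32
t_c = 4 > 0 so v_max = 27/8

d=513/32 v_max=27/8 a_max=9/2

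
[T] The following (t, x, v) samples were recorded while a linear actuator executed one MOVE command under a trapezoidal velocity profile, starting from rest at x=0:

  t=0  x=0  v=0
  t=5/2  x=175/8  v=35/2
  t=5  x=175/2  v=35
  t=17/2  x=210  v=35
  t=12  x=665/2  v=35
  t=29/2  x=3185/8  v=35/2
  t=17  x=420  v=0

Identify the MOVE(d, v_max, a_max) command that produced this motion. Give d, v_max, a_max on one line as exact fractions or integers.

final state: t=17, x=420, v=0 → d = 420
a_max = (35/2−0)/(5/2−0) = 7
max v = 35 over t∈[5,12] → v_max = 35
check: 35·(5+7) = 420 ✓

d=420 v_max=35 a_max=7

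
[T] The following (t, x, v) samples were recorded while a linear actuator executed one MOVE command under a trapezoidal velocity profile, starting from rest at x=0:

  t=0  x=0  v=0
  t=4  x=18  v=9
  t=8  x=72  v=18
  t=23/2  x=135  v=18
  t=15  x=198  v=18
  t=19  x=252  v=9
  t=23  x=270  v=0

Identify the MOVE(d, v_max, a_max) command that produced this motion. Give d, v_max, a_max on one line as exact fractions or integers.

final state: t=23, x=270, v=0 → d = 270
a_max = (9−0)/(4−0) = 9/4
max v = 18 over t∈[8,15] → v_max = 18
check: 18·(8+7) = 270 ✓

d=270 v_max=18 a_max=9/4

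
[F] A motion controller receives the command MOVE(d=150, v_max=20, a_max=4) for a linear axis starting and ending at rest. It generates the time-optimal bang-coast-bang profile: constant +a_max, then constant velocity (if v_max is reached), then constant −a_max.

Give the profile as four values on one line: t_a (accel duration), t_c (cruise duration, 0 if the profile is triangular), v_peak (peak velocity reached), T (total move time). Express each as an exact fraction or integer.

t_a=5 t_c=5/2 v_peak=20 T=25/2

vₘ²/aₘ = 20²/4 = 100
150 ≥ 100 so v_max reached
t_a = 20/4 = 5; v_peak = 20
d_cruise = 150 − 100 = 50; t_c = 50/20 = 5/2
T = 2·5 + 5/2 = 25/2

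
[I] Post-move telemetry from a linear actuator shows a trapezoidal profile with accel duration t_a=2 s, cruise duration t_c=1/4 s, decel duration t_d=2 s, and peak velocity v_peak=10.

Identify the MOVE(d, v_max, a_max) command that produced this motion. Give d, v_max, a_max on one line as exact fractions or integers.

a_max = 10/2 = 5
d_a = ½·10·2 = 10; d_c = 10·1/4 = 5/2
d = 2·10 + 5/2 = 45/2
t_c = 1/4 > 0 so v_max = 10

d=45/2 v_max=10 a_max=5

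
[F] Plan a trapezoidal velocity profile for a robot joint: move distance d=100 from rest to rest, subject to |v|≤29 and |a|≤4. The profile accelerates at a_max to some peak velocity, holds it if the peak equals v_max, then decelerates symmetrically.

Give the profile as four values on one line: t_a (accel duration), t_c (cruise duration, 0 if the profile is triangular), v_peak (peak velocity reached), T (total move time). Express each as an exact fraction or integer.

vₘ²/aₘ = 29²/4 = 841/4
100 < 841/4 → triangular
v_peak = √(100·4) = √400 = 20
t_a = 20/4 = 5; t_c = 0
T = 2·5 = 10

t_a=5 t_c=0 v_peak=20 T=10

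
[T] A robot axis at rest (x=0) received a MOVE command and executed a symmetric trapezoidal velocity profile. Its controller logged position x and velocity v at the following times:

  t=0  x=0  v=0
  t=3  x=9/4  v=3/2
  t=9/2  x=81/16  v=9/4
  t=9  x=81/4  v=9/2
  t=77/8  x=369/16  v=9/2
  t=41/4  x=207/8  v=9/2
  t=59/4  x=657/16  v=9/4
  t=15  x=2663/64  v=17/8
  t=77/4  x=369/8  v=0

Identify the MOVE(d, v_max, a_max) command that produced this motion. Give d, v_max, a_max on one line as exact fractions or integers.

d=369/8 v_max=9/2 a_max=1/2

final state: t=77/4, x=369/8, v=0 → d = 369/8
a_max = (3/2−0)/(3−0) = 1/2
max v = 9/2 over t∈[9,41/4] → v_max = 9/2
check: 9/2·(9+5/4) = 369/8 ✓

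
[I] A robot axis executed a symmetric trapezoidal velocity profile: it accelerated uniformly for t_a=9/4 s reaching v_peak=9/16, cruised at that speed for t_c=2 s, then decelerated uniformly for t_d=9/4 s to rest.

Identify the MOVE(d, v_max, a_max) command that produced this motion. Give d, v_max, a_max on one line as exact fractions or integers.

d=153/64 v_max=9/16 a_max=1/4

a_max = (9/16)/(9/4) = 1/4
d_a = ½·9/16·9/4 = 81/128; d_c = 9/16·2 = 9/8
d = 2·81/128 + 9/8 = 153/64
t_c = 2 > 0 ⇒ limit active, v_max = 9/16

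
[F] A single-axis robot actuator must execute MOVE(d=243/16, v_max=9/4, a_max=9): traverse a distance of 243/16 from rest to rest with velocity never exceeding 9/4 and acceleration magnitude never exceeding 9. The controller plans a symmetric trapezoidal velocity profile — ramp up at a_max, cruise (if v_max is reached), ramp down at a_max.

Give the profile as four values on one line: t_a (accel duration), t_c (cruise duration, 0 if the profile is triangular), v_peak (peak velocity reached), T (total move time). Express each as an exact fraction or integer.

v_max²/a_max = (9/4)²/9 = 9/16
243/16 ≥ 9/16 so v_max reached
t_a = (9/4)/9 = 1/4; v_peak = 9/4
d_cruise = 243/16 − 9/16 = 117/8; t_c = (117/8)/(9/4) = 13/2
T = 2·1/4 + 13/2 = 7

t_a=1/4 t_c=13/2 v_peak=9/4 T=7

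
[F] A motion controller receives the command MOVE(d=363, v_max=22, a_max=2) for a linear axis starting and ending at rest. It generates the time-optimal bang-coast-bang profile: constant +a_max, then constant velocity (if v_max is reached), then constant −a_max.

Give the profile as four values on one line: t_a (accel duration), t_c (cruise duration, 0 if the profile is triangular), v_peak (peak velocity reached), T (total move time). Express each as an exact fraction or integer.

t_a=11 t_c=11/2 v_peak=22 T=55/2

v_max²/a_max = 22²/2 = 242
363 ≥ 242 so v_max reached
t_a = 22/2 = 11; v_peak = 22
d_cruise = 363 − 242 = 121; t_c = 121/22 = 11/2
T = 2·11 + 11/2 = 55/2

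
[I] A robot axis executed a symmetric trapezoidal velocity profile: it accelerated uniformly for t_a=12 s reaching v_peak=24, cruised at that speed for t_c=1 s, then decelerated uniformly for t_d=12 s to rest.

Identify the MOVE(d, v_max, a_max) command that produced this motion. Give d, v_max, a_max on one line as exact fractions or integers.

a_max = 24/12 = 2
d_a = ½·24·12 = 144; d_c = 24·1 = 24
d = 2·144 + 24 = 312
t_c = 1 > 0 ⇒ limit active, v_max = 24

d=312 v_max=24 a_max=2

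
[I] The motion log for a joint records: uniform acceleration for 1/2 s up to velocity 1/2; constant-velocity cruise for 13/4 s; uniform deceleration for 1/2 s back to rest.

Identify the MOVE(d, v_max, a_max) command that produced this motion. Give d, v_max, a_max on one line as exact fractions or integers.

a_max = (1/2)/(1/2) = 1
d_a = ½·1/2·1/2 = 1/8; d_c = 1/2·13/4 = 13/8
d = 2·1/8 + 13/8 = 15/8
t_c = 13/4 > 0 ⇒ limit active, v_max = 1/2

d=15/8 v_max=1/2 a_max=1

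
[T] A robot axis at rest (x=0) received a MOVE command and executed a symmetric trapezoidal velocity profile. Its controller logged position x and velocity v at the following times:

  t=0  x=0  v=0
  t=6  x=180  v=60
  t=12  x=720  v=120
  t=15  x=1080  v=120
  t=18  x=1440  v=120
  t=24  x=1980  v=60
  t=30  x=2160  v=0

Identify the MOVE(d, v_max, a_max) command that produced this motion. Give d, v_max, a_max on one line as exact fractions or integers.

final state: t=30, x=2160, v=0 → d = 2160
a_max = (60−0)/(6−0) = 10
max v = 120 over t∈[12,18] → v_max = 120
check: 120·(12+6) = 2160 ✓

d=2160 v_max=120 a_max=10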